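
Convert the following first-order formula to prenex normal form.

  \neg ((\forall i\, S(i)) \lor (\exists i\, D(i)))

\exists i\, \forall b\, (\neg S(i) \land \neg D(b))

Move each ¬ inward, flipping quantifiers it crosses:
  (\exists i\, \neg S(i)) \land (\forall i\, \neg D(i))
Rename bound variables to avoid capture: i↦b.
  (\exists i\, \neg S(i)) \land (\forall b\, \neg D(b))
Finally move all quantifiers to the prefix:
  \exists i\, \forall b\, (\neg S(i) \land \neg D(b))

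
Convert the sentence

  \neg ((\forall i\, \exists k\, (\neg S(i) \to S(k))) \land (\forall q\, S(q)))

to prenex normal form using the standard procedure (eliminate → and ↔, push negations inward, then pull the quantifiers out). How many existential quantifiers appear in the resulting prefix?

First replace A → B with ¬A ∨ B.
  \neg ((\forall i\, \exists k\, (\neg \neg S(i) \lor S(k))) \land (\forall q\, S(q)))
Push ¬ through the quantifiers and connectives to reach negation normal form:
  (\exists i\, \forall k\, (\neg S(i) \land \neg S(k))) \lor (\exists q\, \neg S(q))
All bound variables are already distinct, so no renaming is needed.
Pull the quantifiers to the front (each side's bound variable is not free in the other side):
  \exists i\, \forall k\, \exists q\, (\neg S(i) \land \neg S(k) \lor \neg S(q))
The prefix is \exists i \forall k \exists q: 1 universal, 2 existential.

2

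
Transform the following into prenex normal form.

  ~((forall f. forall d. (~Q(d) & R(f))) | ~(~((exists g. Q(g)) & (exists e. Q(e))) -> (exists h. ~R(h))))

Eliminate → and ↔ using ¬ and ∨.
  ~((forall f. forall d. (~Q(d) & R(f))) | ~(~~((exists g. Q(g)) & (exists e. Q(e))) | (exists h. ~R(h))))
Move each ¬ inward, flipping quantifiers it crosses:
  (exists f. exists d. (Q(d) | ~R(f))) & ((exists g. Q(g)) & (exists e. Q(e)) | (exists h. ~R(h)))
Finally move all quantifiers to the prefix:
  exists f. exists d. exists g. exists e. exists h. ((Q(d) | ~R(f)) & (Q(g) & Q(e) | ~R(h)))

exists f. exists d. exists g. exists e. exists h. ((Q(d) | ~R(f)) & (Q(g) & Q(e) | ~R(h)))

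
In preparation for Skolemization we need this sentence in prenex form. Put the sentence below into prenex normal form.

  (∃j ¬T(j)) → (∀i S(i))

∀j ∀i (T(j) ∨ S(i))

First replace A → B with ¬A ∨ B.
  ¬(∃j ¬T(j)) ∨ (∀i S(i))
Move each ¬ inward, flipping quantifiers it crosses:
  (∀j T(j)) ∨ (∀i S(i))
All bound variables are already distinct, so no renaming is needed.
Extract every quantifier outward, since the variables are now distinct and don't occur free across branches:
  ∀j ∀i (T(j) ∨ S(i))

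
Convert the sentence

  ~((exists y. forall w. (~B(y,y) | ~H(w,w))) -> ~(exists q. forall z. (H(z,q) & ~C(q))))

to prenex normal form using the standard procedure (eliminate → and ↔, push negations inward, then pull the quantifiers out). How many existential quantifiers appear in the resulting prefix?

2

First replace A → B with ¬A ∨ B.
  ~(~(exists y. forall w. (~B(y,y) | ~H(w,w))) | ~(exists q. forall z. (H(z,q) & ~C(q))))
Drive negations inward (¬∀x A ≡ ∃x ¬A, ¬∃x A ≡ ∀x ¬A, De Morgan for ∧/∨):
  (exists y. forall w. (~B(y,y) | ~H(w,w))) & (exists q. forall z. (H(z,q) & ~C(q)))
All bound variables are already distinct, so no renaming is needed.
Extract every quantifier outward, since the variables are now distinct and don't occur free across branches:
  exists y. forall w. exists q. forall z. ((~B(y,y) | ~H(w,w)) & H(z,q) & ~C(q))
The prefix is exists y forall w exists q forall z: 2 universal, 2 existential.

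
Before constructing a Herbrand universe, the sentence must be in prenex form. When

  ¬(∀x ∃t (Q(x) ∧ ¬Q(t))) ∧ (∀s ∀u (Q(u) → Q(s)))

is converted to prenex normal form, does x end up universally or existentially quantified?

Eliminate → and ↔ using ¬ and ∨.
  ¬(∀x ∃t (Q(x) ∧ ¬Q(t))) ∧ (∀s ∀u (¬Q(u) ∨ Q(s)))
Drive negations inward (¬∀x A ≡ ∃x ¬A, ¬∃x A ≡ ∀x ¬A, De Morgan for ∧/∨):
  (∃x ∀t (¬Q(x) ∨ Q(t))) ∧ (∀s ∀u (¬Q(u) ∨ Q(s)))
Pull the quantifiers to the front (each side's bound variable is not free in the other side):
  ∃x ∀t ∀s ∀u ((¬Q(x) ∨ Q(t)) ∧ (¬Q(u) ∨ Q(s)))
The quantifier ∀x sits under an odd number of negations (counting the antecedent side of each →), so it flips to ∃x.

existential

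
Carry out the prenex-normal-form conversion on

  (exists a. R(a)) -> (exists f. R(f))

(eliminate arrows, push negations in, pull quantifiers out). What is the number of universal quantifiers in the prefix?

First replace A → B with ¬A ∨ B.
  ~(exists a. R(a)) | (exists f. R(f))
Drive negations inward (¬∀x A ≡ ∃x ¬A, ¬∃x A ≡ ∀x ¬A, De Morgan for ∧/∨):
  (forall a. ~R(a)) | (exists f. R(f))
Pull the quantifiers to the front (each side's bound variable is not free in the other side):
  forall a. exists f. (~R(a) | R(f))
The prefix is forall a exists f: 1 universal, 1 existential.

1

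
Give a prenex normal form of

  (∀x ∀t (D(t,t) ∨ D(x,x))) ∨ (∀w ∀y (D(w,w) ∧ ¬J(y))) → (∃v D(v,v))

Rewrite implications/biconditionals: A → B as ¬A ∨ B.
  ¬((∀x ∀t (D(t,t) ∨ D(x,x))) ∨ (∀w ∀y (D(w,w) ∧ ¬J(y)))) ∨ (∃v D(v,v))
Move each ¬ inward, flipping quantifiers it crosses:
  (∃x ∃t (¬D(t,t) ∧ ¬D(x,x))) ∧ (∃w ∃y (¬D(w,w) ∨ J(y))) ∨ (∃v D(v,v))
All bound variables are already distinct, so no renaming is needed.
Extract every quantifier outward, since the variables are now distinct and don't occur free across branches:
  ∃x ∃t ∃w ∃y ∃v (¬D(t,t) ∧ ¬D(x,x) ∧ (¬D(w,w) ∨ J(y)) ∨ D(v,v))

∃x ∃t ∃w ∃y ∃v (¬D(t,t) ∧ ¬D(x,x) ∧ (¬D(w,w) ∨ J(y)) ∨ D(v,v))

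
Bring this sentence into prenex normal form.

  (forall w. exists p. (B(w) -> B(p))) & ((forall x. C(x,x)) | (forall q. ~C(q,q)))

forall w. exists p. forall x. forall q. ((~B(w) | B(p)) & (C(x,x) | ~C(q,q)))

First replace A → B with ¬A ∨ B.
  (forall w. exists p. (~B(w) | B(p))) & ((forall x. C(x,x)) | (forall q. ~C(q,q)))
All bound variables are already distinct, so no renaming is needed.
Extract every quantifier outward, since the variables are now distinct and don't occur free across branches:
  forall w. exists p. forall x. forall q. ((~B(w) | B(p)) & (C(x,x) | ~C(q,q)))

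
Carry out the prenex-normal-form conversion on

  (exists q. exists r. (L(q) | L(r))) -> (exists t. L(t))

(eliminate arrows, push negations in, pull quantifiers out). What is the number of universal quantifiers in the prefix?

First replace A → B with ¬A ∨ B.
  ~(exists q. exists r. (L(q) | L(r))) | (exists t. L(t))
Drive negations inward (¬∀x A ≡ ∃x ¬A, ¬∃x A ≡ ∀x ¬A, De Morgan for ∧/∨):
  (forall q. forall r. (~L(q) & ~L(r))) | (exists t. L(t))
Extract every quantifier outward, since the variables are now distinct and don't occur free across branches:
  forall q. forall r. exists t. (~L(q) & ~L(r) | L(t))
The prefix is forall q forall r exists t: 2 universal, 1 existential.

2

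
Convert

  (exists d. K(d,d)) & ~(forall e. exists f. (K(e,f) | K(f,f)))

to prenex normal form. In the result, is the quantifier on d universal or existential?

existential

Move each ¬ inward, flipping quantifiers it crosses:
  (exists d. K(d,d)) & (exists e. forall f. (~K(e,f) & ~K(f,f)))
All bound variables are already distinct, so no renaming is needed.
Pull the quantifiers to the front (each side's bound variable is not free in the other side):
  exists d. exists e. forall f. (K(d,d) & ~K(e,f) & ~K(f,f))
The quantifier exists d sits under an even number of negations, so it remains existential.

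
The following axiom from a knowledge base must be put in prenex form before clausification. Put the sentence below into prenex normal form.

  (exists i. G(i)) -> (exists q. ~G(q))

forall i. exists q. (~G(i) | ~G(q))

First replace A → B with ¬A ∨ B.
  ~(exists i. G(i)) | (exists q. ~G(q))
Push ¬ through the quantifiers and connectives to reach negation normal form:
  (forall i. ~G(i)) | (exists q. ~G(q))
All bound variables are already distinct, so no renaming is needed.
Finally move all quantifiers to the prefix:
  forall i. exists q. (~G(i) | ~G(q))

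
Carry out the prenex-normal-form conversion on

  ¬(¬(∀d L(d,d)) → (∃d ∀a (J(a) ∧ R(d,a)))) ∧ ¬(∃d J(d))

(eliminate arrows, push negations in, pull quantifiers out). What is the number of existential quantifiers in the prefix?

First replace A → B with ¬A ∨ B.
  ¬(¬¬(∀d L(d,d)) ∨ (∃d ∀a (J(a) ∧ R(d,a)))) ∧ ¬(∃d J(d))
Drive negations inward (¬∀x A ≡ ∃x ¬A, ¬∃x A ≡ ∀x ¬A, De Morgan for ∧/∨):
  (∃d ¬L(d,d)) ∧ (∀d ∃a (¬J(a) ∨ ¬R(d,a))) ∧ (∀d ¬J(d))
Standardize variables apart so no two quantifiers bind the same name: d↦v, d↦u.
  (∃d ¬L(d,d)) ∧ (∀v ∃a (¬J(a) ∨ ¬R(v,a))) ∧ (∀u ¬J(u))
Pull the quantifiers to the front (each side's bound variable is not free in the other side):
  ∃d ∀v ∃a ∀u (¬L(d,d) ∧ (¬J(a) ∨ ¬R(v,a)) ∧ ¬J(u))
The prefix is ∃d ∀v ∃a ∀u: 2 universal, 2 existential.

2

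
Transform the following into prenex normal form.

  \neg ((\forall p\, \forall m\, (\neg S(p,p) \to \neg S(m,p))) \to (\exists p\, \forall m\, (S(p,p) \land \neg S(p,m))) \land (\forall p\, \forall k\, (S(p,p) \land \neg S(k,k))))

\forall p\, \forall m\, \forall a\, \exists w1\, \exists x\, \exists k\, ((S(p,p) \lor \neg S(m,p)) \land (\neg S(a,a) \lor S(a,w1) \lor \neg S(x,x) \lor S(k,k)))

Eliminate → and ↔ using ¬ and ∨.
  \neg (\neg (\forall p\, \forall m\, (\neg \neg S(p,p) \lor \neg S(m,p))) \lor (\exists p\, \forall m\, (S(p,p) \land \neg S(p,m))) \land (\forall p\, \forall k\, (S(p,p) \land \neg S(k,k))))
Drive negations inward (¬∀x A ≡ ∃x ¬A, ¬∃x A ≡ ∀x ¬A, De Morgan for ∧/∨):
  (\forall p\, \forall m\, (S(p,p) \lor \neg S(m,p))) \land ((\forall p\, \exists m\, (\neg S(p,p) \lor S(p,m))) \lor (\exists p\, \exists k\, (\neg S(p,p) \lor S(k,k))))
Standardize variables apart so no two quantifiers bind the same name: p↦a, m↦w1, p↦x.
  (\forall p\, \forall m\, (S(p,p) \lor \neg S(m,p))) \land ((\forall a\, \exists w1\, (\neg S(a,a) \lor S(a,w1))) \lor (\exists x\, \exists k\, (\neg S(x,x) \lor S(k,k))))
Extract every quantifier outward, since the variables are now distinct and don't occur free across branches:
  \forall p\, \forall m\, \forall a\, \exists w1\, \exists x\, \exists k\, ((S(p,p) \lor \neg S(m,p)) \land (\neg S(a,a) \lor S(a,w1) \lor \neg S(x,x) \lor S(k,k)))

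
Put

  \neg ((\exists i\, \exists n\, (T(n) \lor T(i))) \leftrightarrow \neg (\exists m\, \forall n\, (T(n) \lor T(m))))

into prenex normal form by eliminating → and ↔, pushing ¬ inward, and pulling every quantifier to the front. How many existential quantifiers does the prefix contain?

4

Eliminate → and ↔ using ¬ and ∨; A ↔ B as (¬A ∨ B) ∧ (¬B ∨ A).
  \neg ((\neg (\exists i\, \exists n\, (T(n) \lor T(i))) \lor \neg (\exists m\, \forall n\, (T(n) \lor T(m)))) \land (\neg \neg (\exists m\, \forall n\, (T(n) \lor T(m))) \lor (\exists i\, \exists n\, (T(n) \lor T(i)))))
Push ¬ through the quantifiers and connectives to reach negation normal form:
  (\exists i\, \exists n\, (T(n) \lor T(i))) \land (\exists m\, \forall n\, (T(n) \lor T(m))) \lor (\forall m\, \exists n\, (\neg T(n) \land \neg T(m))) \land (\forall i\, \forall n\, (\neg T(n) \land \neg T(i)))
Standardize variables apart so no two quantifiers bind the same name: n↦u1, m↦z, n↦c, i↦p, n↦x1.
  (\exists i\, \exists n\, (T(n) \lor T(i))) \land (\exists m\, \forall u1\, (T(u1) \lor T(m))) \lor (\forall z\, \exists c\, (\neg T(c) \land \neg T(z))) \land (\forall p\, \forall x1\, (\neg T(x1) \land \neg T(p)))
Finally move all quantifiers to the prefix:
  \exists i\, \exists n\, \exists m\, \forall u1\, \forall z\, \exists c\, \forall p\, \forall x1\, ((T(n) \lor T(i)) \land (T(u1) \lor T(m)) \lor \neg T(c) \land \neg T(z) \land \neg T(x1) \land \neg T(p))
The prefix is \exists i \exists n \exists m \forall u1 \forall z \exists c \forall p \forall x1: 4 universal, 4 existential.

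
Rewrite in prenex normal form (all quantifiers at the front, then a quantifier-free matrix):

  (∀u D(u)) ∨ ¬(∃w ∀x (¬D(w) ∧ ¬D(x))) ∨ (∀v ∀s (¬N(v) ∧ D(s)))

Push ¬ through the quantifiers and connectives to reach negation normal form:
  (∀u D(u)) ∨ (∀w ∃x (D(w) ∨ D(x))) ∨ (∀v ∀s (¬N(v) ∧ D(s)))
Finally move all quantifiers to the prefix:
  ∀u ∀w ∃x ∀v ∀s (D(u) ∨ D(w) ∨ D(x) ∨ ¬N(v) ∧ D(s))

∀u ∀w ∃x ∀v ∀s (D(u) ∨ D(w) ∨ D(x) ∨ ¬N(v) ∧ D(s))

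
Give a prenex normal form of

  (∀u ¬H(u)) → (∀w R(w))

∃u ∀w (H(u) ∨ R(w))

Rewrite implications/biconditionals: A → B as ¬A ∨ B.
  ¬(∀u ¬H(u)) ∨ (∀w R(w))
Push ¬ through the quantifiers and connectives to reach negation normal form:
  (∃u H(u)) ∨ (∀w R(w))
Pull the quantifiers to the front (each side's bound variable is not free in the other side):
  ∃u ∀w (H(u) ∨ R(w))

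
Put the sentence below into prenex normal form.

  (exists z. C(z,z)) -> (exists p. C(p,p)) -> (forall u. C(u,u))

Eliminate → and ↔ using ¬ and ∨.
  ~(exists z. C(z,z)) | ~(exists p. C(p,p)) | (forall u. C(u,u))
Move each ¬ inward, flipping quantifiers it crosses:
  (forall z. ~C(z,z)) | (forall p. ~C(p,p)) | (forall u. C(u,u))
Pull the quantifiers to the front (each side's bound variable is not free in the other side):
  forall z. forall p. forall u. (~C(z,z) | ~C(p,p) | C(u,u))

forall z. forall p. forall u. (~C(z,z) | ~C(p,p) | C(u,u))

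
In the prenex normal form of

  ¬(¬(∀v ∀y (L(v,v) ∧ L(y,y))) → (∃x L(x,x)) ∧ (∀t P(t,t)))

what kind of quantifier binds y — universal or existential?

Eliminate → and ↔ using ¬ and ∨.
  ¬(¬¬(∀v ∀y (L(v,v) ∧ L(y,y))) ∨ (∃x L(x,x)) ∧ (∀t P(t,t)))
Move each ¬ inward, flipping quantifiers it crosses:
  (∃v ∃y (¬L(v,v) ∨ ¬L(y,y))) ∧ ((∀x ¬L(x,x)) ∨ (∃t ¬P(t,t)))
Extract every quantifier outward, since the variables are now distinct and don't occur free across branches:
  ∃v ∃y ∀x ∃t ((¬L(v,v) ∨ ¬L(y,y)) ∧ (¬L(x,x) ∨ ¬P(t,t)))
The quantifier ∀y sits under an odd number of negations (counting the antecedent side of each →), so it flips to ∃y.

existential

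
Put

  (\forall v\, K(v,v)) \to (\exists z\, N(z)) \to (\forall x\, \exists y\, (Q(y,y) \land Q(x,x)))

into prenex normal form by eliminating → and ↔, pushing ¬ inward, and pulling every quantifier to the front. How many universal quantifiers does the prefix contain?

2

Eliminate → and ↔ using ¬ and ∨.
  \neg (\forall v\, K(v,v)) \lor \neg (\exists z\, N(z)) \lor (\forall x\, \exists y\, (Q(y,y) \land Q(x,x)))
Move each ¬ inward, flipping quantifiers it crosses:
  (\exists v\, \neg K(v,v)) \lor (\forall z\, \neg N(z)) \lor (\forall x\, \exists y\, (Q(y,y) \land Q(x,x)))
All bound variables are already distinct, so no renaming is needed.
Pull the quantifiers to the front (each side's bound variable is not free in the other side):
  \exists v\, \forall z\, \forall x\, \exists y\, (\neg K(v,v) \lor \neg N(z) \lor Q(y,y) \land Q(x,x))
The prefix is \exists v \forall z \forall x \exists y: 2 universal, 2 existential.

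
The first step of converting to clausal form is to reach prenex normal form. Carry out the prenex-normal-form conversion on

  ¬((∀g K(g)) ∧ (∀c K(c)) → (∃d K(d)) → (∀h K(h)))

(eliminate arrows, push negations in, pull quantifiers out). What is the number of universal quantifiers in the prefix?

2

First replace A → B with ¬A ∨ B.
  ¬(¬((∀g K(g)) ∧ (∀c K(c))) ∨ ¬(∃d K(d)) ∨ (∀h K(h)))
Move each ¬ inward, flipping quantifiers it crosses:
  (∀g K(g)) ∧ (∀c K(c)) ∧ (∃d K(d)) ∧ (∃h ¬K(h))
All bound variables are already distinct, so no renaming is needed.
Finally move all quantifiers to the prefix:
  ∀g ∀c ∃d ∃h (K(g) ∧ K(c) ∧ K(d) ∧ ¬K(h))
The prefix is ∀g ∀c ∃d ∃h: 2 universal, 2 existential.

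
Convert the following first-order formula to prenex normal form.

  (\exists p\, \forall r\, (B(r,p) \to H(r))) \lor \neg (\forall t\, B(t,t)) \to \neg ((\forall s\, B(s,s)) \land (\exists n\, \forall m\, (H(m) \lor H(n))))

First replace A → B with ¬A ∨ B.
  \neg ((\exists p\, \forall r\, (\neg B(r,p) \lor H(r))) \lor \neg (\forall t\, B(t,t))) \lor \neg ((\forall s\, B(s,s)) \land (\exists n\, \forall m\, (H(m) \lor H(n))))
Push ¬ through the quantifiers and connectives to reach negation normal form:
  (\forall p\, \exists r\, (B(r,p) \land \neg H(r))) \land (\forall t\, B(t,t)) \lor (\exists s\, \neg B(s,s)) \lor (\forall n\, \exists m\, (\neg H(m) \land \neg H(n)))
All bound variables are already distinct, so no renaming is needed.
Extract every quantifier outward, since the variables are now distinct and don't occur free across branches:
  \forall p\, \exists r\, \forall t\, \exists s\, \forall n\, \exists m\, (B(r,p) \land \neg H(r) \land B(t,t) \lor \neg B(s,s) \lor \neg H(m) \land \neg H(n))

\forall p\, \exists r\, \forall t\, \exists s\, \forall n\, \exists m\, (B(r,p) \land \neg H(r) \land B(t,t) \lor \neg B(s,s) \lor \neg H(m) \land \neg H(n))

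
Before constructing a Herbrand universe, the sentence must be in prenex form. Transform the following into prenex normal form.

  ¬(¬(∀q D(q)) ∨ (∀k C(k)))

∀q ∃k (D(q) ∧ ¬C(k))

Push ¬ through the quantifiers and connectives to reach negation normal form:
  (∀q D(q)) ∧ (∃k ¬C(k))
All bound variables are already distinct, so no renaming is needed.
Pull the quantifiers to the front (each side's bound variable is not free in the other side):
  ∀q ∃k (D(q) ∧ ¬C(k))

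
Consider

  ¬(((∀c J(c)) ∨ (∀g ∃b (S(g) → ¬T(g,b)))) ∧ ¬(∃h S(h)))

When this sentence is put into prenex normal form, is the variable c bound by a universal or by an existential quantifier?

Rewrite implications/biconditionals: A → B as ¬A ∨ B.
  ¬(((∀c J(c)) ∨ (∀g ∃b (¬S(g) ∨ ¬T(g,b)))) ∧ ¬(∃h S(h)))
Push ¬ through the quantifiers and connectives to reach negation normal form:
  (∃c ¬J(c)) ∧ (∃g ∀b (S(g) ∧ T(g,b))) ∨ (∃h S(h))
All bound variables are already distinct, so no renaming is needed.
Finally move all quantifiers to the prefix:
  ∃c ∃g ∀b ∃h (¬J(c) ∧ S(g) ∧ T(g,b) ∨ S(h))
The quantifier ∀c sits under an odd number of negations (counting the antecedent side of each →), so it flips to ∃c.

existential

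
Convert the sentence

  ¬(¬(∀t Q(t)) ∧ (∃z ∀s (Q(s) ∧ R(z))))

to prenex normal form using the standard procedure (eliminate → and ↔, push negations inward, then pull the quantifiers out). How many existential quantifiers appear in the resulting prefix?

1

Drive negations inward (¬∀x A ≡ ∃x ¬A, ¬∃x A ≡ ∀x ¬A, De Morgan for ∧/∨):
  (∀t Q(t)) ∨ (∀z ∃s (¬Q(s) ∨ ¬R(z)))
All bound variables are already distinct, so no renaming is needed.
Pull the quantifiers to the front (each side's bound variable is not free in the other side):
  ∀t ∀z ∃s (Q(t) ∨ ¬Q(s) ∨ ¬R(z))
The prefix is ∀t ∀z ∃s: 2 universal, 1 existential.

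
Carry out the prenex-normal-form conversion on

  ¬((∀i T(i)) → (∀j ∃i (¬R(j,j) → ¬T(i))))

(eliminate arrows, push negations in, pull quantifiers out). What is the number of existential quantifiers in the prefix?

1

Eliminate → and ↔ using ¬ and ∨.
  ¬(¬(∀i T(i)) ∨ (∀j ∃i (¬¬R(j,j) ∨ ¬T(i))))
Drive negations inward (¬∀x A ≡ ∃x ¬A, ¬∃x A ≡ ∀x ¬A, De Morgan for ∧/∨):
  (∀i T(i)) ∧ (∃j ∀i (¬R(j,j) ∧ T(i)))
Give each quantifier a distinct variable: i↦c.
  (∀i T(i)) ∧ (∃j ∀c (¬R(j,j) ∧ T(c)))
Finally move all quantifiers to the prefix:
  ∀i ∃j ∀c (T(i) ∧ ¬R(j,j) ∧ T(c))
The prefix is ∀i ∃j ∀c: 2 universal, 1 existential.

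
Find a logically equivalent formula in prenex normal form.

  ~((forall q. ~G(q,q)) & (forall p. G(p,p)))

exists q. exists p. (G(q,q) | ~G(p,p))

Move each ¬ inward, flipping quantifiers it crosses:
  (exists q. G(q,q)) | (exists p. ~G(p,p))
All bound variables are already distinct, so no renaming is needed.
Pull the quantifiers to the front (each side's bound variable is not free in the other side):
  exists q. exists p. (G(q,q) | ~G(p,p))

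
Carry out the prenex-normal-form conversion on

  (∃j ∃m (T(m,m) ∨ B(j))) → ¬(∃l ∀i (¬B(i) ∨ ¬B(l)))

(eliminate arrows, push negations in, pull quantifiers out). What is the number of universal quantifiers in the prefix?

3

First replace A → B with ¬A ∨ B.
  ¬(∃j ∃m (T(m,m) ∨ B(j))) ∨ ¬(∃l ∀i (¬B(i) ∨ ¬B(l)))
Drive negations inward (¬∀x A ≡ ∃x ¬A, ¬∃x A ≡ ∀x ¬A, De Morgan for ∧/∨):
  (∀j ∀m (¬T(m,m) ∧ ¬B(j))) ∨ (∀l ∃i (B(i) ∧ B(l)))
Finally move all quantifiers to the prefix:
  ∀j ∀m ∀l ∃i (¬T(m,m) ∧ ¬B(j) ∨ B(i) ∧ B(l))
The prefix is ∀j ∀m ∀l ∃i: 3 universal, 1 existential.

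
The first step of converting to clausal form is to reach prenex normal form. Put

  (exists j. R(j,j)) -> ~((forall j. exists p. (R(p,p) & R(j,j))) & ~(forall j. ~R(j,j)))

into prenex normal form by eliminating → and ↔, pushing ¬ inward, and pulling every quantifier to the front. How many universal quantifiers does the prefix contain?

Rewrite implications/biconditionals: A → B as ¬A ∨ B.
  ~(exists j. R(j,j)) | ~((forall j. exists p. (R(p,p) & R(j,j))) & ~(forall j. ~R(j,j)))
Move each ¬ inward, flipping quantifiers it crosses:
  (forall j. ~R(j,j)) | (exists j. forall p. (~R(p,p) | ~R(j,j))) | (forall j. ~R(j,j))
Rename bound variables to avoid capture: j↦x, j↦v.
  (forall j. ~R(j,j)) | (exists x. forall p. (~R(p,p) | ~R(x,x))) | (forall v. ~R(v,v))
Extract every quantifier outward, since the variables are now distinct and don't occur free across branches:
  forall j. exists x. forall p. forall v. (~R(j,j) | ~R(p,p) | ~R(x,x) | ~R(v,v))
The prefix is forall j exists x forall p forall v: 3 universal, 1 existential.

3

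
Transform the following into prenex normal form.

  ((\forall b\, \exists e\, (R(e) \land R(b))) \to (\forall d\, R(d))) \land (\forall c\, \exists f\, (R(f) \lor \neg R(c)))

\exists b\, \forall e\, \forall d\, \forall c\, \exists f\, ((\neg R(e) \lor \neg R(b) \lor R(d)) \land (R(f) \lor \neg R(c)))

Eliminate → and ↔ using ¬ and ∨.
  (\neg (\forall b\, \exists e\, (R(e) \land R(b))) \lor (\forall d\, R(d))) \land (\forall c\, \exists f\, (R(f) \lor \neg R(c)))
Drive negations inward (¬∀x A ≡ ∃x ¬A, ¬∃x A ≡ ∀x ¬A, De Morgan for ∧/∨):
  ((\exists b\, \forall e\, (\neg R(e) \lor \neg R(b))) \lor (\forall d\, R(d))) \land (\forall c\, \exists f\, (R(f) \lor \neg R(c)))
All bound variables are already distinct, so no renaming is needed.
Pull the quantifiers to the front (each side's bound variable is not free in the other side):
  \exists b\, \forall e\, \forall d\, \forall c\, \exists f\, ((\neg R(e) \lor \neg R(b) \lor R(d)) \land (R(f) \lor \neg R(c)))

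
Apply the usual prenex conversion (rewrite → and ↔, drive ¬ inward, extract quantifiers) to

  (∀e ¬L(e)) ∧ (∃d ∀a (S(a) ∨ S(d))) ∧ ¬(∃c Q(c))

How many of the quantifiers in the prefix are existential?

1

Push ¬ through the quantifiers and connectives to reach negation normal form:
  (∀e ¬L(e)) ∧ (∃d ∀a (S(a) ∨ S(d))) ∧ (∀c ¬Q(c))
Extract every quantifier outward, since the variables are now distinct and don't occur free across branches:
  ∀e ∃d ∀a ∀c (¬L(e) ∧ (S(a) ∨ S(d)) ∧ ¬Q(c))
The prefix is ∀e ∃d ∀a ∀c: 3 universal, 1 existential.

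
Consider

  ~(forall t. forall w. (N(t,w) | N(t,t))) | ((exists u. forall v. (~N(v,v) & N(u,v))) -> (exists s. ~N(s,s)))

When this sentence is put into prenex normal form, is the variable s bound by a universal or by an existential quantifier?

Eliminate → and ↔ using ¬ and ∨.
  ~(forall t. forall w. (N(t,w) | N(t,t))) | ~(exists u. forall v. (~N(v,v) & N(u,v))) | (exists s. ~N(s,s))
Move each ¬ inward, flipping quantifiers it crosses:
  (exists t. exists w. (~N(t,w) & ~N(t,t))) | (forall u. exists v. (N(v,v) | ~N(u,v))) | (exists s. ~N(s,s))
Extract every quantifier outward, since the variables are now distinct and don't occur free across branches:
  exists t. exists w. forall u. exists v. exists s. (~N(t,w) & ~N(t,t) | N(v,v) | ~N(u,v) | ~N(s,s))
The quantifier exists s sits under an even number of negations (counting the antecedent side of each →), so it remains existential.

existential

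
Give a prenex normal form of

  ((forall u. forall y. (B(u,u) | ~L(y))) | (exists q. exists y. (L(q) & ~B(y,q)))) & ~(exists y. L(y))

forall u. forall y. exists q. exists y1. forall u1. ((B(u,u) | ~L(y) | L(q) & ~B(y1,q)) & ~L(u1))

Move each ¬ inward, flipping quantifiers it crosses:
  ((forall u. forall y. (B(u,u) | ~L(y))) | (exists q. exists y. (L(q) & ~B(y,q)))) & (forall y. ~L(y))
Rename bound variables to avoid capture: y↦y1, y↦u1.
  ((forall u. forall y. (B(u,u) | ~L(y))) | (exists q. exists y1. (L(q) & ~B(y1,q)))) & (forall u1. ~L(u1))
Pull the quantifiers to the front (each side's bound variable is not free in the other side):
  forall u. forall y. exists q. exists y1. forall u1. ((B(u,u) | ~L(y) | L(q) & ~B(y1,q)) & ~L(u1))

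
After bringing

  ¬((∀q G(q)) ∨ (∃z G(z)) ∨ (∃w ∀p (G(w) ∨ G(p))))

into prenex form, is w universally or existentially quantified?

universal

Move each ¬ inward, flipping quantifiers it crosses:
  (∃q ¬G(q)) ∧ (∀z ¬G(z)) ∧ (∀w ∃p (¬G(w) ∧ ¬G(p)))
Finally move all quantifiers to the prefix:
  ∃q ∀z ∀w ∃p (¬G(q) ∧ ¬G(z) ∧ ¬G(w) ∧ ¬G(p))
The quantifier ∃w sits under an odd number of negations, so it flips to ∀w.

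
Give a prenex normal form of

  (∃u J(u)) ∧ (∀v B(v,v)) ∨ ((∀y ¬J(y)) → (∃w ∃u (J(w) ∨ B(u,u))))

∃u ∀v ∃y ∃w ∃a (J(u) ∧ B(v,v) ∨ J(y) ∨ J(w) ∨ B(a,a))

First replace A → B with ¬A ∨ B.
  (∃u J(u)) ∧ (∀v B(v,v)) ∨ ¬(∀y ¬J(y)) ∨ (∃w ∃u (J(w) ∨ B(u,u)))
Move each ¬ inward, flipping quantifiers it crosses:
  (∃u J(u)) ∧ (∀v B(v,v)) ∨ (∃y J(y)) ∨ (∃w ∃u (J(w) ∨ B(u,u)))
Rename bound variables to avoid capture: u↦a.
  (∃u J(u)) ∧ (∀v B(v,v)) ∨ (∃y J(y)) ∨ (∃w ∃a (J(w) ∨ B(a,a)))
Finally move all quantifiers to the prefix:
  ∃u ∀v ∃y ∃w ∃a (J(u) ∧ B(v,v) ∨ J(y) ∨ J(w) ∨ B(a,a))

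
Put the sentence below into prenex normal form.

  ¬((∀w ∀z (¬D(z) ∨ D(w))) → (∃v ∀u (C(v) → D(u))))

Rewrite implications/biconditionals: A → B as ¬A ∨ B.
  ¬(¬(∀w ∀z (¬D(z) ∨ D(w))) ∨ (∃v ∀u (¬C(v) ∨ D(u))))
Move each ¬ inward, flipping quantifiers it crosses:
  (∀w ∀z (¬D(z) ∨ D(w))) ∧ (∀v ∃u (C(v) ∧ ¬D(u)))
All bound variables are already distinct, so no renaming is needed.
Extract every quantifier outward, since the variables are now distinct and don't occur free across branches:
  ∀w ∀z ∀v ∃u ((¬D(z) ∨ D(w)) ∧ C(v) ∧ ¬D(u))

∀w ∀z ∀v ∃u ((¬D(z) ∨ D(w)) ∧ C(v) ∧ ¬D(u))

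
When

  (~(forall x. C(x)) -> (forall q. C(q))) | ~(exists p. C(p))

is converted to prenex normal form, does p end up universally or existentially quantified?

First replace A → B with ¬A ∨ B.
  ~~(forall x. C(x)) | (forall q. C(q)) | ~(exists p. C(p))
Move each ¬ inward, flipping quantifiers it crosses:
  (forall x. C(x)) | (forall q. C(q)) | (forall p. ~C(p))
Extract every quantifier outward, since the variables are now distinct and don't occur free across branches:
  forall x. forall q. forall p. (C(x) | C(q) | ~C(p))
The quantifier exists p sits under an odd number of negations (counting the antecedent side of each →), so it flips to forall p.

universal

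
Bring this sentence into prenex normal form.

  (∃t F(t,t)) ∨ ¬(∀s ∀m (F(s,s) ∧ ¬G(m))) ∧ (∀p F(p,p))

∃t ∃s ∃m ∀p (F(t,t) ∨ (¬F(s,s) ∨ G(m)) ∧ F(p,p))

Push ¬ through the quantifiers and connectives to reach negation normal form:
  (∃t F(t,t)) ∨ (∃s ∃m (¬F(s,s) ∨ G(m))) ∧ (∀p F(p,p))
Extract every quantifier outward, since the variables are now distinct and don't occur free across branches:
  ∃t ∃s ∃m ∀p (F(t,t) ∨ (¬F(s,s) ∨ G(m)) ∧ F(p,p))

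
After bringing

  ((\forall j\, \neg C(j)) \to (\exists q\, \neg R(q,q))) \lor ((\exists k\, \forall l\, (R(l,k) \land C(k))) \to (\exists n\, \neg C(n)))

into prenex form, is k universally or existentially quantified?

First replace A → B with ¬A ∨ B.
  \neg (\forall j\, \neg C(j)) \lor (\exists q\, \neg R(q,q)) \lor \neg (\exists k\, \forall l\, (R(l,k) \land C(k))) \lor (\exists n\, \neg C(n))
Push ¬ through the quantifiers and connectives to reach negation normal form:
  (\exists j\, C(j)) \lor (\exists q\, \neg R(q,q)) \lor (\forall k\, \exists l\, (\neg R(l,k) \lor \neg C(k))) \lor (\exists n\, \neg C(n))
All bound variables are already distinct, so no renaming is needed.
Pull the quantifiers to the front (each side's bound variable is not free in the other side):
  \exists j\, \exists q\, \forall k\, \exists l\, \exists n\, (C(j) \lor \neg R(q,q) \lor \neg R(l,k) \lor \neg C(k) \lor \neg C(n))
The quantifier \exists k sits under an odd number of negations (counting the antecedent side of each →), so it flips to \forall k.

universal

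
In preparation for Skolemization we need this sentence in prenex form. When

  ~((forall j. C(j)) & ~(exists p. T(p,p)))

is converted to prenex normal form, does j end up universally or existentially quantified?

existential

Push ¬ through the quantifiers and connectives to reach negation normal form:
  (exists j. ~C(j)) | (exists p. T(p,p))
Pull the quantifiers to the front (each side's bound variable is not free in the other side):
  exists j. exists p. (~C(j) | T(p,p))
The quantifier forall j sits under an odd number of negations, so it flips to exists j.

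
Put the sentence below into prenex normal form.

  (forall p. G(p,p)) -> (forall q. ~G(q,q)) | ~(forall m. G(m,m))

exists p. forall q. exists m. (~G(p,p) | ~G(q,q) | ~G(m,m))

Eliminate → and ↔ using ¬ and ∨.
  ~(forall p. G(p,p)) | (forall q. ~G(q,q)) | ~(forall m. G(m,m))
Drive negations inward (¬∀x A ≡ ∃x ¬A, ¬∃x A ≡ ∀x ¬A, De Morgan for ∧/∨):
  (exists p. ~G(p,p)) | (forall q. ~G(q,q)) | (exists m. ~G(m,m))
All bound variables are already distinct, so no renaming is needed.
Extract every quantifier outward, since the variables are now distinct and don't occur free across branches:
  exists p. forall q. exists m. (~G(p,p) | ~G(q,q) | ~G(m,m))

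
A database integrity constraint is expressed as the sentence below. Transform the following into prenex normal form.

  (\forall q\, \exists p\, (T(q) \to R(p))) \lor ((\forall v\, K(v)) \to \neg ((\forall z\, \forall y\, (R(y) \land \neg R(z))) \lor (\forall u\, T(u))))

Rewrite implications/biconditionals: A → B as ¬A ∨ B.
  (\forall q\, \exists p\, (\neg T(q) \lor R(p))) \lor \neg (\forall v\, K(v)) \lor \neg ((\forall z\, \forall y\, (R(y) \land \neg R(z))) \lor (\forall u\, T(u)))
Push ¬ through the quantifiers and connectives to reach negation normal form:
  (\forall q\, \exists p\, (\neg T(q) \lor R(p))) \lor (\exists v\, \neg K(v)) \lor (\exists z\, \exists y\, (\neg R(y) \lor R(z))) \land (\exists u\, \neg T(u))
Extract every quantifier outward, since the variables are now distinct and don't occur free across branches:
  \forall q\, \exists p\, \exists v\, \exists z\, \exists y\, \exists u\, (\neg T(q) \lor R(p) \lor \neg K(v) \lor (\neg R(y) \lor R(z)) \land \neg T(u))

\forall q\, \exists p\, \exists v\, \exists z\, \exists y\, \exists u\, (\neg T(q) \lor R(p) \lor \neg K(v) \lor (\neg R(y) \lor R(z)) \land \neg T(u))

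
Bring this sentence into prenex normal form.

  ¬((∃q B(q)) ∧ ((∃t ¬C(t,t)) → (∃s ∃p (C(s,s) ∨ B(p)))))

∀q ∃t ∀s ∀p (¬B(q) ∨ ¬C(t,t) ∧ ¬C(s,s) ∧ ¬B(p))

Rewrite implications/biconditionals: A → B as ¬A ∨ B.
  ¬((∃q B(q)) ∧ (¬(∃t ¬C(t,t)) ∨ (∃s ∃p (C(s,s) ∨ B(p)))))
Move each ¬ inward, flipping quantifiers it crosses:
  (∀q ¬B(q)) ∨ (∃t ¬C(t,t)) ∧ (∀s ∀p (¬C(s,s) ∧ ¬B(p)))
All bound variables are already distinct, so no renaming is needed.
Pull the quantifiers to the front (each side's bound variable is not free in the other side):
  ∀q ∃t ∀s ∀p (¬B(q) ∨ ¬C(t,t) ∧ ¬C(s,s) ∧ ¬B(p))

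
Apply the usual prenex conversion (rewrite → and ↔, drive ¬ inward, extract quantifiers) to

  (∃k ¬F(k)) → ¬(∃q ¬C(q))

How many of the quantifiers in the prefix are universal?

Eliminate → and ↔ using ¬ and ∨.
  ¬(∃k ¬F(k)) ∨ ¬(∃q ¬C(q))
Move each ¬ inward, flipping quantifiers it crosses:
  (∀k F(k)) ∨ (∀q C(q))
All bound variables are already distinct, so no renaming is needed.
Extract every quantifier outward, since the variables are now distinct and don't occur free across branches:
  ∀k ∀q (F(k) ∨ C(q))
The prefix is ∀k ∀q: 2 universal, 0 existential.

2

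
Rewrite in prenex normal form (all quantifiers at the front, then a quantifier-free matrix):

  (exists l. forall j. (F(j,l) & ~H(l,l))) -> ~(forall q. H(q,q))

forall l. exists j. exists q. (~F(j,l) | H(l,l) | ~H(q,q))

Rewrite implications/biconditionals: A → B as ¬A ∨ B.
  ~(exists l. forall j. (F(j,l) & ~H(l,l))) | ~(forall q. H(q,q))
Push ¬ through the quantifiers and connectives to reach negation normal form:
  (forall l. exists j. (~F(j,l) | H(l,l))) | (exists q. ~H(q,q))
Extract every quantifier outward, since the variables are now distinct and don't occur free across branches:
  forall l. exists j. exists q. (~F(j,l) | H(l,l) | ~H(q,q))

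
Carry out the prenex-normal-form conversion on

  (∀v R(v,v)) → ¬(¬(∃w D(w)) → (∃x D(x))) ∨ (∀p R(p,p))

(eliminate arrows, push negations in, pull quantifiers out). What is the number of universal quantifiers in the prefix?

Rewrite implications/biconditionals: A → B as ¬A ∨ B.
  ¬(∀v R(v,v)) ∨ ¬(¬¬(∃w D(w)) ∨ (∃x D(x))) ∨ (∀p R(p,p))
Drive negations inward (¬∀x A ≡ ∃x ¬A, ¬∃x A ≡ ∀x ¬A, De Morgan for ∧/∨):
  (∃v ¬R(v,v)) ∨ (∀w ¬D(w)) ∧ (∀x ¬D(x)) ∨ (∀p R(p,p))
Extract every quantifier outward, since the variables are now distinct and don't occur free across branches:
  ∃v ∀w ∀x ∀p (¬R(v,v) ∨ ¬D(w) ∧ ¬D(x) ∨ R(p,p))
The prefix is ∃v ∀w ∀x ∀p: 3 universal, 1 existential.

3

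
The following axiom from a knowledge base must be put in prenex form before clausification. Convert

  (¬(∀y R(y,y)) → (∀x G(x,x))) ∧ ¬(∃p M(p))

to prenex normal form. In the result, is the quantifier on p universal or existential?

Eliminate → and ↔ using ¬ and ∨.
  (¬¬(∀y R(y,y)) ∨ (∀x G(x,x))) ∧ ¬(∃p M(p))
Move each ¬ inward, flipping quantifiers it crosses:
  ((∀y R(y,y)) ∨ (∀x G(x,x))) ∧ (∀p ¬M(p))
All bound variables are already distinct, so no renaming is needed.
Finally move all quantifiers to the prefix:
  ∀y ∀x ∀p ((R(y,y) ∨ G(x,x)) ∧ ¬M(p))
The quantifier ∃p sits under an odd number of negations (counting the antecedent side of each →), so it flips to ∀p.

universal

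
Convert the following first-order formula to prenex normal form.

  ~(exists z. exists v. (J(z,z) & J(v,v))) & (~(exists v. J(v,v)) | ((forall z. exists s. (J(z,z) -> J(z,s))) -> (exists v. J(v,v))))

forall z. forall v. forall q. exists c. forall s. exists r. ((~J(z,z) | ~J(v,v)) & (~J(q,q) | J(c,c) & ~J(c,s) | J(r,r)))

First replace A → B with ¬A ∨ B.
  ~(exists z. exists v. (J(z,z) & J(v,v))) & (~(exists v. J(v,v)) | ~(forall z. exists s. (~J(z,z) | J(z,s))) | (exists v. J(v,v)))
Push ¬ through the quantifiers and connectives to reach negation normal form:
  (forall z. forall v. (~J(z,z) | ~J(v,v))) & ((forall v. ~J(v,v)) | (exists z. forall s. (J(z,z) & ~J(z,s))) | (exists v. J(v,v)))
Give each quantifier a distinct variable: v↦q, z↦c, v↦r.
  (forall z. forall v. (~J(z,z) | ~J(v,v))) & ((forall q. ~J(q,q)) | (exists c. forall s. (J(c,c) & ~J(c,s))) | (exists r. J(r,r)))
Pull the quantifiers to the front (each side's bound variable is not free in the other side):
  forall z. forall v. forall q. exists c. forall s. exists r. ((~J(z,z) | ~J(v,v)) & (~J(q,q) | J(c,c) & ~J(c,s) | J(r,r)))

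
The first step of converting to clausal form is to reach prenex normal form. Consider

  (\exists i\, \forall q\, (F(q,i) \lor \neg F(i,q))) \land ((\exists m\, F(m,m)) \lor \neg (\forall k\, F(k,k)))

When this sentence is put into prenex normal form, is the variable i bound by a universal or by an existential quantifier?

existential

Move each ¬ inward, flipping quantifiers it crosses:
  (\exists i\, \forall q\, (F(q,i) \lor \neg F(i,q))) \land ((\exists m\, F(m,m)) \lor (\exists k\, \neg F(k,k)))
All bound variables are already distinct, so no renaming is needed.
Pull the quantifiers to the front (each side's bound variable is not free in the other side):
  \exists i\, \forall q\, \exists m\, \exists k\, ((F(q,i) \lor \neg F(i,q)) \land (F(m,m) \lor \neg F(k,k)))
The quantifier \exists i sits under an even number of negations, so it remains existential.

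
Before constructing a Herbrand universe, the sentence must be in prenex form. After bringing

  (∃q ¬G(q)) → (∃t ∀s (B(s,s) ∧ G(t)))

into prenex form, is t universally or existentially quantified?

Rewrite implications/biconditionals: A → B as ¬A ∨ B.
  ¬(∃q ¬G(q)) ∨ (∃t ∀s (B(s,s) ∧ G(t)))
Move each ¬ inward, flipping quantifiers it crosses:
  (∀q G(q)) ∨ (∃t ∀s (B(s,s) ∧ G(t)))
All bound variables are already distinct, so no renaming is needed.
Pull the quantifiers to the front (each side's bound variable is not free in the other side):
  ∀q ∃t ∀s (G(q) ∨ B(s,s) ∧ G(t))
The quantifier ∃t sits under an even number of negations (counting the antecedent side of each →), so it remains existential.

existential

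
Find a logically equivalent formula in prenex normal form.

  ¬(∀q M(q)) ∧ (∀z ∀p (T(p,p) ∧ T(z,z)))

Move each ¬ inward, flipping quantifiers it crosses:
  (∃q ¬M(q)) ∧ (∀z ∀p (T(p,p) ∧ T(z,z)))
All bound variables are already distinct, so no renaming is needed.
Pull the quantifiers to the front (each side's bound variable is not free in the other side):
  ∃q ∀z ∀p (¬M(q) ∧ T(p,p) ∧ T(z,z))

∃q ∀z ∀p (¬M(q) ∧ T(p,p) ∧ T(z,z))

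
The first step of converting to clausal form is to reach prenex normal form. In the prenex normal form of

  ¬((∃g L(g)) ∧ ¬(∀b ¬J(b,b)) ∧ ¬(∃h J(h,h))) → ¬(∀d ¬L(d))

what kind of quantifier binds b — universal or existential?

existential

First replace A → B with ¬A ∨ B.
  ¬¬((∃g L(g)) ∧ ¬(∀b ¬J(b,b)) ∧ ¬(∃h J(h,h))) ∨ ¬(∀d ¬L(d))
Push ¬ through the quantifiers and connectives to reach negation normal form:
  (∃g L(g)) ∧ (∃b J(b,b)) ∧ (∀h ¬J(h,h)) ∨ (∃d L(d))
All bound variables are already distinct, so no renaming is needed.
Extract every quantifier outward, since the variables are now distinct and don't occur free across branches:
  ∃g ∃b ∀h ∃d (L(g) ∧ J(b,b) ∧ ¬J(h,h) ∨ L(d))
The quantifier ∀b sits under an odd number of negations (counting the antecedent side of each →), so it flips to ∃b.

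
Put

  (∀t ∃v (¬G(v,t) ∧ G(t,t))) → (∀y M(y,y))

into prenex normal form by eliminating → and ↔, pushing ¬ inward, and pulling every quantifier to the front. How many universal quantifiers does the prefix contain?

Eliminate → and ↔ using ¬ and ∨.
  ¬(∀t ∃v (¬G(v,t) ∧ G(t,t))) ∨ (∀y M(y,y))
Move each ¬ inward, flipping quantifiers it crosses:
  (∃t ∀v (G(v,t) ∨ ¬G(t,t))) ∨ (∀y M(y,y))
Pull the quantifiers to the front (each side's bound variable is not free in the other side):
  ∃t ∀v ∀y (G(v,t) ∨ ¬G(t,t) ∨ M(y,y))
The prefix is ∃t ∀v ∀y: 2 universal, 1 existential.

2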